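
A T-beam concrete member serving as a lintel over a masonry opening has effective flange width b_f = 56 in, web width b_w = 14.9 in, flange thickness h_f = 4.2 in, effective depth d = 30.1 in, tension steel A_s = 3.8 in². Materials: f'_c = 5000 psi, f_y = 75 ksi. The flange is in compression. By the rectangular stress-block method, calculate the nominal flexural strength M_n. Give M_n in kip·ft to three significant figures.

M_n ≈ 701 kip·ft

Tension: T = A_s f_y = 3.8 × 75 = 285 kips.
Try a within the flange: a = T/(0.85 f'_c b_f) = 285/(0.85 × 5 × 56) = 1.197 in.
Since a = 1.197 ≤ h_f = 4.2 in, the stress block lies entirely in the flange; analyse as a rectangular beam of width b_f.
M_n = T(d − a/2) = 285 × (30.1 − 0.5985) = 8407.9 kip·in.
M_n = 8407.9/12 = 700.66 kip·ft.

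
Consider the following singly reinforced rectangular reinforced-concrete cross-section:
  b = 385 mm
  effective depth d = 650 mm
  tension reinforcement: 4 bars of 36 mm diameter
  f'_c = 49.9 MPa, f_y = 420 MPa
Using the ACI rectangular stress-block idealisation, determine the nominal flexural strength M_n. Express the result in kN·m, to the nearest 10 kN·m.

A_s = 4 × 1018 = 4072 mm².
T = A_s f_y = 4072 × 420 = 1710240 N = 1710.24 kN.
From C = T: a = T/(0.85 f'_c b) = 1710240/(0.85 × 49.9 × 385) = 104.73 mm.
M_n = T(d − a/2) = 1710.24 kN × (650 − 52.365) mm = 1022.10 kN·m.

M_n ≈ 1020 kN·m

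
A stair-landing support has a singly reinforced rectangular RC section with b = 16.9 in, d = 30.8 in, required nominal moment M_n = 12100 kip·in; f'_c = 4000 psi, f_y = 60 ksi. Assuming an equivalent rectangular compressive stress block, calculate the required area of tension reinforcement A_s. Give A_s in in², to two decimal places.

From M_n = 0.85 f'_c a b (d − a/2):
a = d − √(d² − 2M_n/(0.85 f'_c b)) = 30.8 − √(30.8² − 2 × 12100/(0.85 × 4 × 16.9)) = 7.833 in.
A_s = 0.85 f'_c a b / f_y = 0.85 × 4 × 7.833 × 16.9 / 60 = 7.501 in².

A_s ≈ 7.50 in²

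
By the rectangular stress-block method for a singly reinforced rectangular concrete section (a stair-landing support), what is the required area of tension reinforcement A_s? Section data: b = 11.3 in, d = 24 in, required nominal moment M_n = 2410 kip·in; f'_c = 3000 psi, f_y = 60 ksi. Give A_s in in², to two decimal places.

A_s ≈ 1.82 in²

From M_n = 0.85 f'_c a b (d − a/2):
a = d − √(d² − 2M_n/(0.85 f'_c b)) = 24 − √(24² − 2 × 2410/(0.85 × 3 × 11.3)) = 3.783 in.
A_s = 0.85 f'_c a b / f_y = 0.85 × 3 × 3.783 × 11.3 / 60 = 1.817 in².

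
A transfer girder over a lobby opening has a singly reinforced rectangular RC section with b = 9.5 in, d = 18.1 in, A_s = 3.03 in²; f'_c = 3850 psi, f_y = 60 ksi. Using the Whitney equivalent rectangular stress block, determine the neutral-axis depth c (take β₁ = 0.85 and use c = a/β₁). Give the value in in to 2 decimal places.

c ≈ 6.88 in

T = A_s f_y = 3.03 × 60 = 181.8 kips.
a = T/(0.85 f'_c b) = 181.8/(0.85 × 3.85 × 9.5) = 5.8478 in.
With β₁ = 0.85, c = a/β₁ = 5.8478/0.85 = 6.88 in.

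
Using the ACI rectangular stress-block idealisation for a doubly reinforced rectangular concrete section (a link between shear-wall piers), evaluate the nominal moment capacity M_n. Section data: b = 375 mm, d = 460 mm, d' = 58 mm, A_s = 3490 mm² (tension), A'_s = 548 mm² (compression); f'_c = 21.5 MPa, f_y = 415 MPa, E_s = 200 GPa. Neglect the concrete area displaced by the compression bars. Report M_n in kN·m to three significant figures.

M_n ≈ 544 kN·m

Assume both tension and compression steel yield.
Net tension couple steel: A_s − A'_s = 2942 mm².
a = (A_s − A'_s) f_y / (0.85 f'_c b) = 1220930/(0.85 × 21.5 × 375) = 178.16 mm.
c = a/β₁ = 178.16/0.85 = 209.60 mm; ε'_s = 0.003(c − d')/c = 0.0022 ≥ f_y/E_s = 0.0021, so compression steel does yield.
M_n = (A_s − A'_s) f_y (d − a/2) + A'_s f_y (d − d') = [1220930 × (460 − 89.08) + 227420 × (460 − 58)] × 10⁻⁶ = 452.87 + 91.42 = 544.29 kN·m.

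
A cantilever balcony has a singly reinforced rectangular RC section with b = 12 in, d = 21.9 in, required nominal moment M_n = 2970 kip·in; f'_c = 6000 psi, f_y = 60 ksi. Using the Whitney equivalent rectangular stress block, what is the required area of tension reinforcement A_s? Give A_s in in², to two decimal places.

A_s ≈ 2.39 in²

From M_n = 0.85 f'_c a b (d − a/2):
a = d − √(d² − 2M_n/(0.85 f'_c b)) = 21.9 − √(21.9² − 2 × 2970/(0.85 × 6 × 12)) = 2.341 in.
A_s = 0.85 f'_c a b / f_y = 0.85 × 6 × 2.341 × 12 / 60 = 2.388 in².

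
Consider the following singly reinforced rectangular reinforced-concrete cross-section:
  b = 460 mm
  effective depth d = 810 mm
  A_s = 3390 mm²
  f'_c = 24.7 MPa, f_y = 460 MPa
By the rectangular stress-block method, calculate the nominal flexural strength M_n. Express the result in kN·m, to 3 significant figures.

M_n ≈ 1140 kN·m

T = A_s f_y = 3390 × 460 = 1559400 N = 1559.4 kN.
From C = T: a = T/(0.85 f'_c b) = 1559400/(0.85 × 24.7 × 460) = 161.47 mm.
M_n = T(d − a/2) = 1559.4 kN × (810 − 80.735) mm = 1137.22 kN·m.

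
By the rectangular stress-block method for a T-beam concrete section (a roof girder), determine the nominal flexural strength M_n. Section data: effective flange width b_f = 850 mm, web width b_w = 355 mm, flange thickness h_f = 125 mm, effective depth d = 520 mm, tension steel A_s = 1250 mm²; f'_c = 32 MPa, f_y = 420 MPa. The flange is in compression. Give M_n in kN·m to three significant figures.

M_n ≈ 267 kN·m

Tension: T = A_s f_y = 1250 × 420 = 525000 N.
Try a within the flange: a = T/(0.85 f'_c b_f) = 525000/(0.85 × 32 × 850) = 22.71 mm.
Since a = 22.71 ≤ h_f = 125 mm, the stress block lies entirely in the flange; analyse as a rectangular beam of width b_f.
M_n = T(d − a/2) = 525000 × (520 − 11.355) = 267.04 × 10⁶ N·mm.
M_n = 267.04 kN·m.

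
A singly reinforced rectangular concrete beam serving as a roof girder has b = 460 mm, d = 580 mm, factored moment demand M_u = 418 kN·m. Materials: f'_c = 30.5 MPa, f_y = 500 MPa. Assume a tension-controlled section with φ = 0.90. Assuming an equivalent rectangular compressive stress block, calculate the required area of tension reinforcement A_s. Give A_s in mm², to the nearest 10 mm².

M_n = M_u/φ = 418/0.90 = 464.444 kN·m.
With M_n = 0.85 f'_c a b (d − a/2), solve the quadratic for a:
a = d − √(d² − 2M_n/(0.85 f'_c b)) = 580 − √(580² − 2 × 464.444×10⁶/(0.85 × 30.5 × 460)) = 71.56 mm.
A_s = 0.85 f'_c a b / f_y = 0.85 × 30.5 × 71.56 × 460 / 500 = 1706.8 mm².

A_s ≈ 1710 mm²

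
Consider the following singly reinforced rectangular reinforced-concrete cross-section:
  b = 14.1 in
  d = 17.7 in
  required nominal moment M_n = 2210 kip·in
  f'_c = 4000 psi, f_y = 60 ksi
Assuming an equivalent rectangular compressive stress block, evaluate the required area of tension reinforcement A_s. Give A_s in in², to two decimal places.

A_s ≈ 2.26 in²

From M_n = 0.85 f'_c a b (d − a/2):
a = d − √(d² − 2M_n/(0.85 f'_c b)) = 17.7 − √(17.7² − 2 × 2210/(0.85 × 4 × 14.1)) = 2.831 in.
A_s = 0.85 f'_c a b / f_y = 0.85 × 4 × 2.831 × 14.1 / 60 = 2.262 in².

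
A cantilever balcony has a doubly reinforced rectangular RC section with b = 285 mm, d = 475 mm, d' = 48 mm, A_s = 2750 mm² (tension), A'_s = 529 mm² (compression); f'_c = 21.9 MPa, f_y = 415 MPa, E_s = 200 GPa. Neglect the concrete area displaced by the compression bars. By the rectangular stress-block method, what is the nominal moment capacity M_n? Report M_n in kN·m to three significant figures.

Assume both tension and compression steel yield.
Net tension couple steel: A_s − A'_s = 2221 mm².
a = (A_s − A'_s) f_y / (0.85 f'_c b) = 921715/(0.85 × 21.9 × 285) = 173.74 mm.
c = a/β₁ = 173.74/0.85 = 204.40 mm; ε'_s = 0.003(c − d')/c = 0.0023 ≥ f_y/E_s = 0.0021, so compression steel does yield.
M_n = (A_s − A'_s) f_y (d − a/2) + A'_s f_y (d − d') = [921715 × (475 − 86.87) + 219535 × (475 − 48)] × 10⁻⁶ = 357.75 + 93.74 = 451.49 kN·m.

M_n ≈ 451 kN·m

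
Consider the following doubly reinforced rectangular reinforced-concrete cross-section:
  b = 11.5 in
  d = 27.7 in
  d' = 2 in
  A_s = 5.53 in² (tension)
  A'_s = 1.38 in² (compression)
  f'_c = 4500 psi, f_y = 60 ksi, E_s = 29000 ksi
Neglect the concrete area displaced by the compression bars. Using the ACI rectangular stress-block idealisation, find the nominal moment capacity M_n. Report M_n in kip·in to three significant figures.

M_n ≈ 8320 kip·in

Assume both steels yield.
a = (A_s − A'_s) f_y/(0.85 f'_c b) = (5.53 − 1.38) × 60/(0.85 × 4.5 × 11.5) = 5.661 in.
c = a/β₁ = 5.661/0.825 = 6.862 in; ε'_s = 0.003(c − d')/c = 0.0021 ≥ ε_y = 0.0021, so the compression steel yields.
M_n = (A_s − A'_s) f_y (d − a/2) + A'_s f_y (d − d') = 249 × (27.7 − 2.8305) + 82.8 × (27.7 − 2) = 6192.5 + 2128.0 = 8320.5 kip·in.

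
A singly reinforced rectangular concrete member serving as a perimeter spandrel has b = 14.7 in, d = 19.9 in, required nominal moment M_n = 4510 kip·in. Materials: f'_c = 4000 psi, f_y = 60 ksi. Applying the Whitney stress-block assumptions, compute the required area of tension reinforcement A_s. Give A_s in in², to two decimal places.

A_s ≈ 4.35 in²

From M_n = 0.85 f'_c a b (d − a/2):
a = d − √(d² − 2M_n/(0.85 f'_c b)) = 19.9 − √(19.9² − 2 × 4510/(0.85 × 4 × 14.7)) = 5.219 in.
A_s = 0.85 f'_c a b / f_y = 0.85 × 4 × 5.219 × 14.7 / 60 = 4.347 in².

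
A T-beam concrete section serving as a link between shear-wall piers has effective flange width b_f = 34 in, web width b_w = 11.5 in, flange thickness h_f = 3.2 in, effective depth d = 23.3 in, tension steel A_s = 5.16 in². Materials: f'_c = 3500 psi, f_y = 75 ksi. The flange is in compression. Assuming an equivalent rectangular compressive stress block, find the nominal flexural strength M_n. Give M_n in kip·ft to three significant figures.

Tension: T = A_s f_y = 5.16 × 75 = 387 kips.
Try a within the flange: a = T/(0.85 f'_c b_f) = 387/(0.85 × 3.5 × 34) = 3.826 in.
a = 3.826 > h_f = 3.2 in: the block extends into the web. Split into flange-overhang and web parts.
C_f = 0.85 f'_c (b_f − b_w) h_f = 0.85 × 3.5 × (34 − 11.5) × 3.2 = 214.2 kips.
Remaining web compression depth: a_w = (T − C_f)/(0.85 f'_c b_w) = (387 − 214.2)/(0.85 × 3.5 × 11.5) = 5.051 in.
M_n = C_f(d − h_f/2) + (T − C_f)(d − a_w/2) = 214.2 × (23.3 − 1.6) + 172.8 × (23.3 − 2.5255) = 4648.1 + 3589.8 = 8237.9 kip·in.
M_n = 8237.9/12 = 686.49 kip·ft.

M_n ≈ 686 kip·ft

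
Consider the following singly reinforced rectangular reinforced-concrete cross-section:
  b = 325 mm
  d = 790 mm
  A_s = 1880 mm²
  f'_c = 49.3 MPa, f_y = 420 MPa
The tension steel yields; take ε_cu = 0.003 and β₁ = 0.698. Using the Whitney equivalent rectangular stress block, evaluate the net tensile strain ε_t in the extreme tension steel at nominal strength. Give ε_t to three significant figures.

ε_t ≈ 0.0255

a = A_s f_y/(0.85 f'_c b) = 57.98 mm.
β₁ = 0.698, so c = a/β₁ = 57.98/0.698 = 83.07 mm.
From the linear strain diagram with ε_cu = 0.003: ε_t = 0.003 (d − c)/c = 0.003 × (790 − 83.07)/83.07 = 0.0255.
Since ε_t ≥ 0.005, the section is tension-controlled.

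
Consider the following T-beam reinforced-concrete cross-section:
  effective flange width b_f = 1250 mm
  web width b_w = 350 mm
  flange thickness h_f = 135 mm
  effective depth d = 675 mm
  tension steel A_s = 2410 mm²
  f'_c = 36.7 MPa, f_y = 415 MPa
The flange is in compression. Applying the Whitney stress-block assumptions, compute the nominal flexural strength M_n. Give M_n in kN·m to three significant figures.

M_n ≈ 662 kN·m

Tension: T = A_s f_y = 2410 × 415 = 1000150 N.
Try a within the flange: a = T/(0.85 f'_c b_f) = 1000150/(0.85 × 36.7 × 1250) = 25.65 mm.
Since a = 25.65 ≤ h_f = 135 mm, the stress block lies entirely in the flange; analyse as a rectangular beam of width b_f.
M_n = T(d − a/2) = 1000150 × (675 − 12.825) = 662.27 × 10⁶ N·mm.
M_n = 662.27 kN·m.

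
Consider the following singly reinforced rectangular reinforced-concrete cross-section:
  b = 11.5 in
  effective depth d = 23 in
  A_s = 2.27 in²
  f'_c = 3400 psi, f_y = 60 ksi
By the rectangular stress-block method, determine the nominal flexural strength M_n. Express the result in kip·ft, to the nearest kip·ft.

T = A_s f_y = 2.27 × 60 = 136.2 kips.
a = T/(0.85 f'_c b) = 136.2/(0.85 × 3.4 × 11.5) = 4.098 in.
M_n = T(d − a/2) = 136.2 × (23 − 2.049) = 2853.5 kip·in = 2853.5/12 = 237.79 kip·ft.

M_n ≈ 238 kip·ft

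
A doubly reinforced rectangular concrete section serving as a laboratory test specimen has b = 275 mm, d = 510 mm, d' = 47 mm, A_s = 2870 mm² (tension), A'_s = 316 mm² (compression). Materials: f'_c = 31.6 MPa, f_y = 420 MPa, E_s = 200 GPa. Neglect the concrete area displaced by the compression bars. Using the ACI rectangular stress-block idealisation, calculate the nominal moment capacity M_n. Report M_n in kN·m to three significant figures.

M_n ≈ 531 kN·m

Assume both tension and compression steel yield.
Net tension couple steel: A_s − A'_s = 2554 mm².
a = (A_s − A'_s) f_y / (0.85 f'_c b) = 1072680/(0.85 × 31.6 × 275) = 145.22 mm.
c = a/β₁ = 145.22/0.824 = 176.24 mm; ε'_s = 0.003(c − d')/c = 0.0022 ≥ f_y/E_s = 0.0021, so compression steel does yield.
M_n = (A_s − A'_s) f_y (d − a/2) + A'_s f_y (d − d') = [1072680 × (510 − 72.61) + 132720 × (510 − 47)] × 10⁻⁶ = 469.18 + 61.45 = 530.63 kN·m.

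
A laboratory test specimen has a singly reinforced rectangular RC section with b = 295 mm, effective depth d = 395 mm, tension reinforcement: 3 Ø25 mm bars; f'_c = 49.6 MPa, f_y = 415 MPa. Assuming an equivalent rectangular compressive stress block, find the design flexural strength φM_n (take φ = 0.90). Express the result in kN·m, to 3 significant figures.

A_s = 3 × 491 = 1473 mm².
T = A_s f_y = 1473 × 415 = 611295 N = 611.295 kN.
From C = T: a = T/(0.85 f'_c b) = 611295/(0.85 × 49.6 × 295) = 49.15 mm.
M_n = T(d − a/2) = 611.295 kN × (395 − 24.575) mm = 226.44 kN·m.
φM_n = 0.90 × 226.44 = 203.80 kN·m.

φM_n ≈ 204 kN·m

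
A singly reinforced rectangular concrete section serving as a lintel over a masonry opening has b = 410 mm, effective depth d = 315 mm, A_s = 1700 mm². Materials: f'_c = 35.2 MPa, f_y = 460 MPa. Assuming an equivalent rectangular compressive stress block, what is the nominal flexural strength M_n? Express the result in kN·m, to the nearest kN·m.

M_n ≈ 221 kN·m

T = A_s f_y = 1700 × 460 = 782000 N = 782 kN.
From C = T: a = T/(0.85 f'_c b) = 782000/(0.85 × 35.2 × 410) = 63.75 mm.
M_n = T(d − a/2) = 782 kN × (315 − 31.875) mm = 221.40 kN·m.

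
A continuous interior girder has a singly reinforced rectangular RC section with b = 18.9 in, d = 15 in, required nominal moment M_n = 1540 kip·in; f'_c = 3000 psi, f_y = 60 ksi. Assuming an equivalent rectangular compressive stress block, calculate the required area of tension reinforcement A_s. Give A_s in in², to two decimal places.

A_s ≈ 1.85 in²

From M_n = 0.85 f'_c a b (d − a/2):
a = d − √(d² − 2M_n/(0.85 f'_c b)) = 15 − √(15² − 2 × 1540/(0.85 × 3 × 18.9)) = 2.308 in.
A_s = 0.85 f'_c a b / f_y = 0.85 × 3 × 2.308 × 18.9 / 60 = 1.854 in².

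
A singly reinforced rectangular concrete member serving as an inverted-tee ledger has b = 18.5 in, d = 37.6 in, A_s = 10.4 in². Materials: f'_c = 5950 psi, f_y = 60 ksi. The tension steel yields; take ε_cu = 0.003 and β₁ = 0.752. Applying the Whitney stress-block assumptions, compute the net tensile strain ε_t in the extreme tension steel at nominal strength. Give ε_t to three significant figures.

a = A_s f_y/(0.85 f'_c b) = 6.669 in.
β₁ = 0.752, so c = a/β₁ = 6.669/0.752 = 8.868 in.
From the linear strain diagram with ε_cu = 0.003: ε_t = 0.003 (d − c)/c = 0.003 × (37.6 − 8.868)/8.868 = 0.00972.
Since ε_t ≥ 0.005, the section is tension-controlled.

ε_t ≈ 0.00972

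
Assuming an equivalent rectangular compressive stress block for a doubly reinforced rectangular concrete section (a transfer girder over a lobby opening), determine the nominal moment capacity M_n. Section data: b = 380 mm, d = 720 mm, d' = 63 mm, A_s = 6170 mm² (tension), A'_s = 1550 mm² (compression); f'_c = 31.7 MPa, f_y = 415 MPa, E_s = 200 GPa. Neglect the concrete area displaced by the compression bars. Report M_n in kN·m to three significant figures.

Assume both tension and compression steel yield.
Net tension couple steel: A_s − A'_s = 4620 mm².
a = (A_s − A'_s) f_y / (0.85 f'_c b) = 1917300/(0.85 × 31.7 × 380) = 187.25 mm.
c = a/β₁ = 187.25/0.824 = 227.25 mm; ε'_s = 0.003(c − d')/c = 0.0022 ≥ f_y/E_s = 0.0021, so compression steel does yield.
M_n = (A_s − A'_s) f_y (d − a/2) + A'_s f_y (d − d') = [1917300 × (720 − 93.625) + 643250 × (720 − 63)] × 10⁻⁶ = 1200.95 + 422.62 = 1623.57 kN·m.

M_n ≈ 1620 kN·m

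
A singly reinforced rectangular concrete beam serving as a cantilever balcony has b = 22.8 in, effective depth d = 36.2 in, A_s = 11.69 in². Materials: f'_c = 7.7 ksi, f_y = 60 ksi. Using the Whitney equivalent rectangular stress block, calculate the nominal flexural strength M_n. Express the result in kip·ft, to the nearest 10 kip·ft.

M_n ≈ 1980 kip·ft

T = A_s f_y = 11.69 × 60 = 701.4 kips.
a = T/(0.85 f'_c b) = 701.4/(0.85 × 7.7 × 22.8) = 4.700 in.
M_n = T(d − a/2) = 701.4 × (36.2 − 2.35) = 23742.4 kip·in = 23742.4/12 = 1978.53 kip·ft.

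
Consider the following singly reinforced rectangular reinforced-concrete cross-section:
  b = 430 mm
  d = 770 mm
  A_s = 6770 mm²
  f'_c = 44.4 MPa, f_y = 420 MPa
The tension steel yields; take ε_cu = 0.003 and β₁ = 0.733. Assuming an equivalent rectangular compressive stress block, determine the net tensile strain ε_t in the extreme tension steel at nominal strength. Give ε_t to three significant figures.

a = A_s f_y/(0.85 f'_c b) = 175.21 mm.
β₁ = 0.733, so c = a/β₁ = 175.21/0.733 = 239.03 mm.
From the linear strain diagram with ε_cu = 0.003: ε_t = 0.003 (d − c)/c = 0.003 × (770 − 239.03)/239.03 = 0.00666.
Since ε_t ≥ 0.005, the section is tension-controlled.

ε_t ≈ 0.00666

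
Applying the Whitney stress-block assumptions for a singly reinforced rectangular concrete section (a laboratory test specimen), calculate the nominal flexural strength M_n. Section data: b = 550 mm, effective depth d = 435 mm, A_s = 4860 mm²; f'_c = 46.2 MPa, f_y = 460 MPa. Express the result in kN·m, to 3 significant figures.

M_n ≈ 857 kN·m

T = A_s f_y = 4860 × 460 = 2235600 N = 2235.6 kN.
From C = T: a = T/(0.85 f'_c b) = 2235600/(0.85 × 46.2 × 550) = 103.51 mm.
M_n = T(d − a/2) = 2235.6 kN × (435 − 51.755) mm = 856.78 kN·m.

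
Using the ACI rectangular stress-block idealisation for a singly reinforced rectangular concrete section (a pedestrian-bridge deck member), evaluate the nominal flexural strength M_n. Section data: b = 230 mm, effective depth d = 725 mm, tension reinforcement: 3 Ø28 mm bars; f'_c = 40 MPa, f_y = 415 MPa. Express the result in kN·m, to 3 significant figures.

M_n ≈ 518 kN·m

A_s = 3 × 616 = 1848 mm².
T = A_s f_y = 1848 × 415 = 766920 N = 766.92 kN.
From C = T: a = T/(0.85 f'_c b) = 766920/(0.85 × 40 × 230) = 98.07 mm.
M_n = T(d − a/2) = 766.92 kN × (725 − 49.035) mm = 518.41 kN·m.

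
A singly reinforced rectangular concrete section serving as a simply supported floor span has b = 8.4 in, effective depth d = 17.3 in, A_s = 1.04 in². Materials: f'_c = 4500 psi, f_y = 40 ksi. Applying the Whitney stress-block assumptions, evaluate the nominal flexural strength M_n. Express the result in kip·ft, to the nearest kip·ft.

T = A_s f_y = 1.04 × 40 = 41.6 kips.
a = T/(0.85 f'_c b) = 41.6/(0.85 × 4.5 × 8.4) = 1.295 in.
M_n = T(d − a/2) = 41.6 × (17.3 − 0.6475) = 692.7 kip·in = 692.7/12 = 57.73 kip·ft.

M_n ≈ 58 kip·ft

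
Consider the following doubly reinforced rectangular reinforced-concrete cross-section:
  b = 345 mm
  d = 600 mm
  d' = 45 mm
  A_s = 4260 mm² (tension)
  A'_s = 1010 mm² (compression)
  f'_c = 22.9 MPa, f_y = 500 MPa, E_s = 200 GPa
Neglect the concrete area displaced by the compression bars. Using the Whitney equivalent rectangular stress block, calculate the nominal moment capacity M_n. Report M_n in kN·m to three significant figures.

Assume both tension and compression steel yield.
Net tension couple steel: A_s − A'_s = 3250 mm².
a = (A_s − A'_s) f_y / (0.85 f'_c b) = 1625000/(0.85 × 22.9 × 345) = 241.98 mm.
c = a/β₁ = 241.98/0.85 = 284.68 mm; ε'_s = 0.003(c − d')/c = 0.0025 ≥ f_y/E_s = 0.0025, so compression steel does yield.
M_n = (A_s − A'_s) f_y (d − a/2) + A'_s f_y (d − d') = [1625000 × (600 − 120.99) + 505000 × (600 − 45)] × 10⁻⁶ = 778.39 + 280.28 = 1058.67 kN·m.

M_n ≈ 1060 kN·m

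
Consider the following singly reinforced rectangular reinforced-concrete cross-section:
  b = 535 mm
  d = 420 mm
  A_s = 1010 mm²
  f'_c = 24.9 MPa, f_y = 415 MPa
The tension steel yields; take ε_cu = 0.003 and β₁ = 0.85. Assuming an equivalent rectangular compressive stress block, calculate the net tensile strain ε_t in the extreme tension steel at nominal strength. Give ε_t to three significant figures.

ε_t ≈ 0.0259

a = A_s f_y/(0.85 f'_c b) = 37.02 mm.
β₁ = 0.85, so c = a/β₁ = 37.02/0.85 = 43.55 mm.
From the linear strain diagram with ε_cu = 0.003: ε_t = 0.003 (d − c)/c = 0.003 × (420 − 43.55)/43.55 = 0.0259.
Since ε_t ≥ 0.005, the section is tension-controlled.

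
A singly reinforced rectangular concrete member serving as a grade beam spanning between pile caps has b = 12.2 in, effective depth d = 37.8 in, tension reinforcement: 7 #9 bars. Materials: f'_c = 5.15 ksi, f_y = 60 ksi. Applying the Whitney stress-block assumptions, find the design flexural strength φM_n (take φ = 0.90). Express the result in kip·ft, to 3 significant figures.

A_s = 7 × 1 = 7 in².
T = A_s f_y = 7 × 60 = 420 kips.
a = T/(0.85 f'_c b) = 420/(0.85 × 5.15 × 12.2) = 7.864 in.
M_n = T(d − a/2) = 420 × (37.8 − 3.932) = 14224.6 kip·in = 14224.6/12 = 1185.38 kip·ft.
φM_n = 0.90 × 1185.38 = 1066.84 kip·ft.

φM_n ≈ 1070 kip·ft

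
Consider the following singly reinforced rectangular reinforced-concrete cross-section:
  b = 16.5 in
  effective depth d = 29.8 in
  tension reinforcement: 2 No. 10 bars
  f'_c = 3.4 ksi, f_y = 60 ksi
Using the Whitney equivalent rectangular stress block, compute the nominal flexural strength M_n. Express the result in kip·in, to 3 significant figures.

A_s = 2 × 1.27 = 2.54 in².
T = A_s f_y = 2.54 × 60 = 152.4 kips.
a = T/(0.85 f'_c b) = 152.4/(0.85 × 3.4 × 16.5) = 3.196 in.
M_n = T(d − a/2) = 152.4 × (29.8 − 1.598) = 4298.0 kip·in.

M_n ≈ 4300 kip·in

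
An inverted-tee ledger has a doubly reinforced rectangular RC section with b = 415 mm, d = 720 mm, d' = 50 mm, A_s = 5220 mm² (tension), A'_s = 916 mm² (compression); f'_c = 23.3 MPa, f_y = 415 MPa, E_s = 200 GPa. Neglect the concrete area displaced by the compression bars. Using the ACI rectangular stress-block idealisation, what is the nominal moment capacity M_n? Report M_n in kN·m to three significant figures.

M_n ≈ 1350 kN·m

Assume both tension and compression steel yield.
Net tension couple steel: A_s − A'_s = 4304 mm².
a = (A_s − A'_s) f_y / (0.85 f'_c b) = 1786160/(0.85 × 23.3 × 415) = 217.32 mm.
c = a/β₁ = 217.32/0.85 = 255.67 mm; ε'_s = 0.003(c − d')/c = 0.0024 ≥ f_y/E_s = 0.0021, so compression steel does yield.
M_n = (A_s − A'_s) f_y (d − a/2) + A'_s f_y (d − d') = [1786160 × (720 − 108.66) + 380140 × (720 − 50)] × 10⁻⁶ = 1091.95 + 254.69 = 1346.64 kN·m.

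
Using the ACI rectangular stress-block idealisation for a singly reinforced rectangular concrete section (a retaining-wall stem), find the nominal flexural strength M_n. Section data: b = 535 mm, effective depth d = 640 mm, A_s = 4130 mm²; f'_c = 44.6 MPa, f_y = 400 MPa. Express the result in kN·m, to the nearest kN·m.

M_n ≈ 990 kN·m

T = A_s f_y = 4130 × 400 = 1652000 N = 1652 kN.
From C = T: a = T/(0.85 f'_c b) = 1652000/(0.85 × 44.6 × 535) = 81.45 mm.
M_n = T(d − a/2) = 1652 kN × (640 − 40.725) mm = 990.00 kN·m.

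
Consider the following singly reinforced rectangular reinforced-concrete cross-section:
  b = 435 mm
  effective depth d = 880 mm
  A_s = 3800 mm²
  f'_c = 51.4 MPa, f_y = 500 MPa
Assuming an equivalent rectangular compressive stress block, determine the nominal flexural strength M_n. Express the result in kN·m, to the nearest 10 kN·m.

T = A_s f_y = 3800 × 500 = 1900000 N = 1900 kN.
From C = T: a = T/(0.85 f'_c b) = 1900000/(0.85 × 51.4 × 435) = 99.97 mm.
M_n = T(d − a/2) = 1900 kN × (880 − 49.985) mm = 1577.03 kN·m.

M_n ≈ 1580 kN·m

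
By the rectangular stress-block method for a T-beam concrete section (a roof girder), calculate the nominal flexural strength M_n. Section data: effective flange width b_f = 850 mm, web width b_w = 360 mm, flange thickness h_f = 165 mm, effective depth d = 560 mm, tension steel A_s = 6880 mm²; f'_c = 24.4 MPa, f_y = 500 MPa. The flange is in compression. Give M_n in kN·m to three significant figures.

Tension: T = A_s f_y = 6880 × 500 = 3440000 N.
Try a within the flange: a = T/(0.85 f'_c b_f) = 3440000/(0.85 × 24.4 × 850) = 195.13 mm.
a = 195.13 > h_f = 165 mm: the block extends into the web. Split into flange-overhang and web parts.
C_f = 0.85 f'_c (b_f − b_w) h_f = 0.85 × 24.4 × (850 − 360) × 165 = 1676829 N.
Remaining web compression depth: a_w = (T − C_f)/(0.85 f'_c b_w) = (3440000 − 1676829)/(0.85 × 24.4 × 360) = 236.15 mm.
M_n = C_f(d − h_f/2) + (T − C_f)(d − a_w/2) = 1676829 × (560 − 82.5) + 1763171 × (560 − 118.075) = 800.69 + 779.19 = 1579.88 × 10⁶ N·mm.
M_n = 1579.88 kN·m.

M_n ≈ 1580 kN·m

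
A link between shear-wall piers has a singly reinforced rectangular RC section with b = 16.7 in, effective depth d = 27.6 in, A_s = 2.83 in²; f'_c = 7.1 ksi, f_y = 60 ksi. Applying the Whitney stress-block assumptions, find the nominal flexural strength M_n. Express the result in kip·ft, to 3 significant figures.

M_n ≈ 379 kip·ft

T = A_s f_y = 2.83 × 60 = 169.8 kips.
a = T/(0.85 f'_c b) = 169.8/(0.85 × 7.1 × 16.7) = 1.685 in.
M_n = T(d − a/2) = 169.8 × (27.6 − 0.8425) = 4543.4 kip·in = 4543.4/12 = 378.62 kip·ft.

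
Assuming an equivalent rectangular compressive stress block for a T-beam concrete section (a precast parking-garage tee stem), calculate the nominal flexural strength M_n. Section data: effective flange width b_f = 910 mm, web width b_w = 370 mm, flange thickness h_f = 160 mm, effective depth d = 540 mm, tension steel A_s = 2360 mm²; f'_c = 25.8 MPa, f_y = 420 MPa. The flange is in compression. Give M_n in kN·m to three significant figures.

M_n ≈ 511 kN·m

Tension: T = A_s f_y = 2360 × 420 = 991200 N.
Try a within the flange: a = T/(0.85 f'_c b_f) = 991200/(0.85 × 25.8 × 910) = 49.67 mm.
Since a = 49.67 ≤ h_f = 160 mm, the stress block lies entirely in the flange; analyse as a rectangular beam of width b_f.
M_n = T(d − a/2) = 991200 × (540 − 24.835) = 510.63 × 10⁶ N·mm.
M_n = 510.63 kN·m.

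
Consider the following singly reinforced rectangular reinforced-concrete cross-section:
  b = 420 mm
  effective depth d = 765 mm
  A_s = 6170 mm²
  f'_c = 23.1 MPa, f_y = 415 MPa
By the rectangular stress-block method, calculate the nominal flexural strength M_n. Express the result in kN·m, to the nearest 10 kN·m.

T = A_s f_y = 6170 × 415 = 2560550 N = 2560.55 kN.
From C = T: a = T/(0.85 f'_c b) = 2560550/(0.85 × 23.1 × 420) = 310.49 mm.
M_n = T(d − a/2) = 2560.55 kN × (765 − 155.245) mm = 1561.31 kN·m.

M_n ≈ 1560 kN·m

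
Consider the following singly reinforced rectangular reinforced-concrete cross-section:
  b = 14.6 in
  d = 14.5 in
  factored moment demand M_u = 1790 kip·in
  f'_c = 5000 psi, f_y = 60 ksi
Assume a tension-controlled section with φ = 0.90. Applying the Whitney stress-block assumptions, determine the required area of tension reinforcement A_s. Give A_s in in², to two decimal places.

A_s ≈ 2.49 in²

M_n = M_u/φ = 1790/0.90 = 1988.89 kip·in.
From M_n = 0.85 f'_c a b (d − a/2):
a = d − √(d² − 2M_n/(0.85 f'_c b)) = 14.5 − √(14.5² − 2 × 1988.89/(0.85 × 5 × 14.6)) = 2.411 in.
A_s = 0.85 f'_c a b / f_y = 0.85 × 5 × 2.411 × 14.6 / 60 = 2.493 in².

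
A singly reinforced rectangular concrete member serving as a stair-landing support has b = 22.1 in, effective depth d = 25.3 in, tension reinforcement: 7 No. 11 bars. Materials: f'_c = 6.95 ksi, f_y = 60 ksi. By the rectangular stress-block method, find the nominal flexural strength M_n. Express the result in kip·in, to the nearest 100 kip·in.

M_n ≈ 14900 kip·in

A_s = 7 × 1.56 = 10.92 in².
T = A_s f_y = 10.92 × 60 = 655.2 kips.
a = T/(0.85 f'_c b) = 655.2/(0.85 × 6.95 × 22.1) = 5.019 in.
M_n = T(d − a/2) = 655.2 × (25.3 − 2.5095) = 14932.3 kip·in.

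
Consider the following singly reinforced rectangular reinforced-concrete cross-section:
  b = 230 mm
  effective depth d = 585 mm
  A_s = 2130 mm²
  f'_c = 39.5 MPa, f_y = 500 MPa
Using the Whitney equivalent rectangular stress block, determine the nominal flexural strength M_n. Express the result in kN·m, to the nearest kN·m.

M_n ≈ 550 kN·m

T = A_s f_y = 2130 × 500 = 1065000 N = 1065 kN.
From C = T: a = T/(0.85 f'_c b) = 1065000/(0.85 × 39.5 × 230) = 137.91 mm.
M_n = T(d − a/2) = 1065 kN × (585 − 68.955) mm = 549.59 kN·m.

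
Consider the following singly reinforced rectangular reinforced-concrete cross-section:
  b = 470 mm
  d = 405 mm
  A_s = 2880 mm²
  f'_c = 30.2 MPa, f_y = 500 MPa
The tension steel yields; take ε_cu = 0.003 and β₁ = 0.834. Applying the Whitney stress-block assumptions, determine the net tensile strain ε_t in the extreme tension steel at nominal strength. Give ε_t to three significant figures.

ε_t ≈ 0.00549

a = A_s f_y/(0.85 f'_c b) = 119.35 mm.
β₁ = 0.834, so c = a/β₁ = 119.35/0.834 = 143.11 mm.
From the linear strain diagram with ε_cu = 0.003: ε_t = 0.003 (d − c)/c = 0.003 × (405 − 143.11)/143.11 = 0.00549.
Since ε_t ≥ 0.005, the section is tension-controlled.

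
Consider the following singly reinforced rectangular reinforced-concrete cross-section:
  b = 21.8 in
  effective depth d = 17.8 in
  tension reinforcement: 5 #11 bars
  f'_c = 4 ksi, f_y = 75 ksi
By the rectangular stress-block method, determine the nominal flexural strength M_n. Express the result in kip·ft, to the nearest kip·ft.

M_n ≈ 675 kip·ft

A_s = 5 × 1.56 = 7.8 in².
T = A_s f_y = 7.8 × 75 = 585 kips.
a = T/(0.85 f'_c b) = 585/(0.85 × 4 × 21.8) = 7.893 in.
M_n = T(d − a/2) = 585 × (17.8 − 3.9465) = 8104.3 kip·in = 8104.3/12 = 675.36 kip·ft.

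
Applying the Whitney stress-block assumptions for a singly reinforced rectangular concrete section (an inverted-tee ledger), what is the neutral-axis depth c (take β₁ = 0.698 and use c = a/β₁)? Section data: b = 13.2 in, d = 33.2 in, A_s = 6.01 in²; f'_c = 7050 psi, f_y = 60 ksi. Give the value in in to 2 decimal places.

T = A_s f_y = 6.01 × 60 = 360.6 kips.
a = T/(0.85 f'_c b) = 360.6/(0.85 × 7.05 × 13.2) = 4.5587 in.
With β₁ = 0.698, c = a/β₁ = 4.5587/0.698 = 6.53 in.

c ≈ 6.53 in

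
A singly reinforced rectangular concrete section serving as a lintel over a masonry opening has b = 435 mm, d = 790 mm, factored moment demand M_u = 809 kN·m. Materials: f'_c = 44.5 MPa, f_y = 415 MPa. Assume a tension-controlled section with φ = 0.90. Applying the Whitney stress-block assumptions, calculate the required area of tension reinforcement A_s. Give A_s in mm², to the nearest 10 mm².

A_s ≈ 2870 mm²

M_n = M_u/φ = 809/0.90 = 898.889 kN·m.
With M_n = 0.85 f'_c a b (d − a/2), solve the quadratic for a:
a = d − √(d² − 2M_n/(0.85 f'_c b)) = 790 − √(790² − 2 × 898.889×10⁶/(0.85 × 44.5 × 435)) = 72.48 mm.
A_s = 0.85 f'_c a b / f_y = 0.85 × 44.5 × 72.48 × 435 / 415 = 2873.7 mm².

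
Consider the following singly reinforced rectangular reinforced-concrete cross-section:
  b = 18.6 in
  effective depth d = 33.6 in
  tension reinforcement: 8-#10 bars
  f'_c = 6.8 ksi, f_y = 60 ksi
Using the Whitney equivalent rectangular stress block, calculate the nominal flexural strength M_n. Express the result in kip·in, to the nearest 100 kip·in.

A_s = 8 × 1.27 = 10.16 in².
T = A_s f_y = 10.16 × 60 = 609.6 kips.
a = T/(0.85 f'_c b) = 609.6/(0.85 × 6.8 × 18.6) = 5.670 in.
M_n = T(d − a/2) = 609.6 × (33.6 − 2.835) = 18754.3 kip·in.

M_n ≈ 18800 kip·in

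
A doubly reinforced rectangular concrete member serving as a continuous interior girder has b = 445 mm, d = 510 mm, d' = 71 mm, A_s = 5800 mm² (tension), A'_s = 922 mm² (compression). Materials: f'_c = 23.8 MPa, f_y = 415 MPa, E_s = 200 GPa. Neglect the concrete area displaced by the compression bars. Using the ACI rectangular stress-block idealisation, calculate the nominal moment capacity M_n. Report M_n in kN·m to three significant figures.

M_n ≈ 973 kN·m

Assume both tension and compression steel yield.
Net tension couple steel: A_s − A'_s = 4878 mm².
a = (A_s − A'_s) f_y / (0.85 f'_c b) = 2024370/(0.85 × 23.8 × 445) = 224.87 mm.
c = a/β₁ = 224.87/0.85 = 264.55 mm; ε'_s = 0.003(c − d')/c = 0.0022 ≥ f_y/E_s = 0.0021, so compression steel does yield.
M_n = (A_s − A'_s) f_y (d − a/2) + A'_s f_y (d − d') = [2024370 × (510 − 112.435) + 382630 × (510 − 71)] × 10⁻⁶ = 804.82 + 167.97 = 972.79 kN·m.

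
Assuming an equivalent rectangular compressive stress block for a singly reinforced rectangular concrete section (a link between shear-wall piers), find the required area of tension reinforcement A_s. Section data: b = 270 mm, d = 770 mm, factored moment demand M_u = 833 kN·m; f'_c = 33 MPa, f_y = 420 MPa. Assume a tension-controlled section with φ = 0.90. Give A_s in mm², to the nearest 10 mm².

M_n = M_u/φ = 833/0.90 = 925.556 kN·m.
With M_n = 0.85 f'_c a b (d − a/2), solve the quadratic for a:
a = d − √(d² − 2M_n/(0.85 f'_c b)) = 770 − √(770² − 2 × 925.556×10⁶/(0.85 × 33 × 270)) = 179.68 mm.
A_s = 0.85 f'_c a b / f_y = 0.85 × 33 × 179.68 × 270 / 420 = 3240.0 mm².

A_s ≈ 3240 mm²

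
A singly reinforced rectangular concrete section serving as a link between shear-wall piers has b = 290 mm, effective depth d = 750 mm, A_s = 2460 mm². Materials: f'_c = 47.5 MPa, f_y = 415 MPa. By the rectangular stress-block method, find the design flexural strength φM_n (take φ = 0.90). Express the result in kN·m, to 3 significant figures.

φM_n ≈ 649 kN·m

T = A_s f_y = 2460 × 415 = 1020900 N = 1020.9 kN.
From C = T: a = T/(0.85 f'_c b) = 1020900/(0.85 × 47.5 × 290) = 87.19 mm.
M_n = T(d − a/2) = 1020.9 kN × (750 − 43.595) mm = 721.17 kN·m.
φM_n = 0.90 × 721.17 = 649.05 kN·m.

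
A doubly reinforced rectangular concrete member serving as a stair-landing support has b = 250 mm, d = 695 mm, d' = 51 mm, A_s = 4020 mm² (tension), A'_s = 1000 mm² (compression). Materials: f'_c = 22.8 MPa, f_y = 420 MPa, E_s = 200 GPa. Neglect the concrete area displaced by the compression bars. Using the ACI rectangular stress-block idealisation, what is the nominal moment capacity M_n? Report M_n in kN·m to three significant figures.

Assume both tension and compression steel yield.
Net tension couple steel: A_s − A'_s = 3020 mm².
a = (A_s − A'_s) f_y / (0.85 f'_c b) = 1268400/(0.85 × 22.8 × 250) = 261.80 mm.
c = a/β₁ = 261.80/0.85 = 308.00 mm; ε'_s = 0.003(c − d')/c = 0.0025 ≥ f_y/E_s = 0.0021, so compression steel does yield.
M_n = (A_s − A'_s) f_y (d − a/2) + A'_s f_y (d − d') = [1268400 × (695 − 130.9) + 420000 × (695 − 51)] × 10⁻⁶ = 715.50 + 270.48 = 985.98 kN·m.

M_n ≈ 986 kN·m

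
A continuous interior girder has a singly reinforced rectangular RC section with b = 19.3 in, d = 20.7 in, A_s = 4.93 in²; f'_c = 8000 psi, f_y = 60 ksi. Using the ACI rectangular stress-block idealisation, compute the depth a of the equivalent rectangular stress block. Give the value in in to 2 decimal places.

a ≈ 2.25 in

T = A_s f_y = 4.93 × 60 = 295.8 kips.
a = T/(0.85 f'_c b) = 295.8/(0.85 × 8 × 19.3) = 2.25 in.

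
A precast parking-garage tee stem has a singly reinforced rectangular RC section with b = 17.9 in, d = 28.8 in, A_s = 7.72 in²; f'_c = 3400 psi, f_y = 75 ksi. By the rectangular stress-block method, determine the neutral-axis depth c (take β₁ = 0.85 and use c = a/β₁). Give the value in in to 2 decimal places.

c ≈ 13.17 in

T = A_s f_y = 7.72 × 75 = 579 kips.
a = T/(0.85 f'_c b) = 579/(0.85 × 3.4 × 17.9) = 11.1925 in.
With β₁ = 0.85, c = a/β₁ = 11.1925/0.85 = 13.17 in.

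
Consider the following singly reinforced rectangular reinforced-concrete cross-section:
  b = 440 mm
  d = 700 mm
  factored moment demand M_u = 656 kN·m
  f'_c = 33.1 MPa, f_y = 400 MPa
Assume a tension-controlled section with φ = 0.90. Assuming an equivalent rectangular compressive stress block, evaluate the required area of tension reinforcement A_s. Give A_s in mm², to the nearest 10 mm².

A_s ≈ 2780 mm²

M_n = M_u/φ = 656/0.90 = 728.889 kN·m.
With M_n = 0.85 f'_c a b (d − a/2), solve the quadratic for a:
a = d − √(d² − 2M_n/(0.85 f'_c b)) = 700 − √(700² − 2 × 728.889×10⁶/(0.85 × 33.1 × 440)) = 89.88 mm.
A_s = 0.85 f'_c a b / f_y = 0.85 × 33.1 × 89.88 × 440 / 400 = 2781.7 mm².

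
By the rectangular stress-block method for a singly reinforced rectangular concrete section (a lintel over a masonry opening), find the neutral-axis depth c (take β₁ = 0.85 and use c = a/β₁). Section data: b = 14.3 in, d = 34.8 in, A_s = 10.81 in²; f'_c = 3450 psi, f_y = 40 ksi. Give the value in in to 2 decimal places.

c ≈ 12.13 in

T = A_s f_y = 10.81 × 40 = 432.4 kips.
a = T/(0.85 f'_c b) = 432.4/(0.85 × 3.45 × 14.3) = 10.3113 in.
With β₁ = 0.85, c = a/β₁ = 10.3113/0.85 = 12.13 in.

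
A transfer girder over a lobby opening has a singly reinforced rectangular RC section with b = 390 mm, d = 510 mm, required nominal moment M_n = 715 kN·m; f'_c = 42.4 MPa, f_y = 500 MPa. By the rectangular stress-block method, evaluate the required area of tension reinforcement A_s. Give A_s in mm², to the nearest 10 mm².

With M_n = 0.85 f'_c a b (d − a/2), solve the quadratic for a:
a = d − √(d² − 2M_n/(0.85 f'_c b)) = 510 − √(510² − 2 × 715×10⁶/(0.85 × 42.4 × 390)) = 112.05 mm.
A_s = 0.85 f'_c a b / f_y = 0.85 × 42.4 × 112.05 × 390 / 500 = 3149.9 mm².

A_s ≈ 3150 mm²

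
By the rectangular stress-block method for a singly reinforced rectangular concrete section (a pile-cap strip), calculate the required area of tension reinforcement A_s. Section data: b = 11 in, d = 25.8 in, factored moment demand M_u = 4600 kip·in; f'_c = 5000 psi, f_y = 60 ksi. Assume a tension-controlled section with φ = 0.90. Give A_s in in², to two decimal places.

A_s ≈ 3.63 in²

M_n = M_u/φ = 4600/0.90 = 5111.11 kip·in.
From M_n = 0.85 f'_c a b (d − a/2):
a = d − √(d² − 2M_n/(0.85 f'_c b)) = 25.8 − √(25.8² − 2 × 5111.11/(0.85 × 5 × 11)) = 4.658 in.
A_s = 0.85 f'_c a b / f_y = 0.85 × 5 × 4.658 × 11 / 60 = 3.629 in².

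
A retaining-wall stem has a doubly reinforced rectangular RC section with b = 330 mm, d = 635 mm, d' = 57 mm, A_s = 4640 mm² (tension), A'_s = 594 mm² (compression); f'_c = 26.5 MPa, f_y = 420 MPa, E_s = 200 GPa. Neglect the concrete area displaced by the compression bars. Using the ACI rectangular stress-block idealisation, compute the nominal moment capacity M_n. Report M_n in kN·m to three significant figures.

M_n ≈ 1030 kN·m

Assume both tension and compression steel yield.
Net tension couple steel: A_s − A'_s = 4046 mm².
a = (A_s − A'_s) f_y / (0.85 f'_c b) = 1699320/(0.85 × 26.5 × 330) = 228.61 mm.
c = a/β₁ = 228.61/0.85 = 268.95 mm; ε'_s = 0.003(c − d')/c = 0.0024 ≥ f_y/E_s = 0.0021, so compression steel does yield.
M_n = (A_s − A'_s) f_y (d − a/2) + A'_s f_y (d − d') = [1699320 × (635 − 114.305) + 249480 × (635 − 57)] × 10⁻⁶ = 884.83 + 144.20 = 1029.03 kN·m.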